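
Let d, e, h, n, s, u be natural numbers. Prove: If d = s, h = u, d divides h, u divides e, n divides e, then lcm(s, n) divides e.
h = u and d divides h, thus d divides u. Since u divides e, d divides e. d = s, so s divides e. Since n divides e, lcm(s, n) divides e.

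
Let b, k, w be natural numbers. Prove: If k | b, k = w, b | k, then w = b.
b | k and k | b, thus b = k. Since k = w, b = w. Then w = b.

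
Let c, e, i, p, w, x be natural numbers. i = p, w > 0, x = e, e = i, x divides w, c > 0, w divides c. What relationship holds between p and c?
p ≤ c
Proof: Since x = e and e = i, x = i. From x divides w, i divides w. Since w > 0, i ≤ w. Since i = p, p ≤ w. Because w divides c and c > 0, w ≤ c. Because p ≤ w, p ≤ c.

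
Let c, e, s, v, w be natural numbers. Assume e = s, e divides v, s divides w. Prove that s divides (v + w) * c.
e = s and e divides v, thus s divides v. Because s divides w, s divides v + w. Then s divides (v + w) * c.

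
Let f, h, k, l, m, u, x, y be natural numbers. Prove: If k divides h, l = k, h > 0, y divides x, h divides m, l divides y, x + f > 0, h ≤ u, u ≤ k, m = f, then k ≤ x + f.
Because l divides y and y divides x, l divides x. Since l = k, k divides x. Because h ≤ u and u ≤ k, h ≤ k. Since k divides h and h > 0, k ≤ h. h ≤ k, so h = k. m = f and h divides m, thus h divides f. Since h = k, k divides f. Since k divides x, k divides x + f. x + f > 0, so k ≤ x + f.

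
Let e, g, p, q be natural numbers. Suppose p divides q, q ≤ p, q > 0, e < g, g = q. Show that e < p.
p divides q and q > 0, thus p ≤ q. q ≤ p, so q = p. From g = q and e < g, e < q. Since q = p, e < p.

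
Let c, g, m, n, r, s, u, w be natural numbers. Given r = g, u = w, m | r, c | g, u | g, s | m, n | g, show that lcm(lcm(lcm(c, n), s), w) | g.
From c | g and n | g, lcm(c, n) | g. Since s | m and m | r, s | r. r = g, so s | g. lcm(c, n) | g, so lcm(lcm(c, n), s) | g. Since u = w and u | g, w | g. Since lcm(lcm(c, n), s) | g, lcm(lcm(lcm(c, n), s), w) | g.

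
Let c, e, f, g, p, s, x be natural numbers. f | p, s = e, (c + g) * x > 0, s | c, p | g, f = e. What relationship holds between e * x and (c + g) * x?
e * x ≤ (c + g) * x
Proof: s = e and s | c, therefore e | c. f = e and f | p, therefore e | p. Since p | g, e | g. Since e | c, e | c + g. Then e * x | (c + g) * x. Because (c + g) * x > 0, e * x ≤ (c + g) * x.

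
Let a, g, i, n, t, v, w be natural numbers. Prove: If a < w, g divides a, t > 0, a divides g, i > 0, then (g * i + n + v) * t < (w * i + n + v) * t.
a divides g and g divides a, therefore a = g. a < w, so g < w. Since i > 0, by multiplying by a positive, g * i < w * i. Then g * i + n < w * i + n. Then g * i + n + v < w * i + n + v. Combined with t > 0, by multiplying by a positive, (g * i + n + v) * t < (w * i + n + v) * t.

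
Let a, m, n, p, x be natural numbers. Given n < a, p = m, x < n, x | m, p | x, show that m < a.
p = m and p | x, thus m | x. Since x | m, x = m. x < n, so m < n. n < a, so m < a.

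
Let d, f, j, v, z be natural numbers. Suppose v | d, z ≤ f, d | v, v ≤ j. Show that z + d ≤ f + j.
v | d and d | v, so v = d. Since v ≤ j, d ≤ j. Since z ≤ f, z + d ≤ f + j.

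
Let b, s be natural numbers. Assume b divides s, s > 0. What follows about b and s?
b ≤ s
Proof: Because b divides s and s > 0, by divisors are at most what they divide, b ≤ s.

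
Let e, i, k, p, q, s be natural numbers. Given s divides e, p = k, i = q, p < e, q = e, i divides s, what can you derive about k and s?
k < s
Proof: i = q and q = e, so i = e. i divides s, so e divides s. From s divides e, e = s. Because p = k and p < e, k < e. e = s, so k < s.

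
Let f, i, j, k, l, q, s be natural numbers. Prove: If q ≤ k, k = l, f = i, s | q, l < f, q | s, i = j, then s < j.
f = i and i = j, so f = j. Since q | s and s | q, q = s. k = l and q ≤ k, thus q ≤ l. Since q = s, s ≤ l. From l < f, s < f. f = j, so s < j.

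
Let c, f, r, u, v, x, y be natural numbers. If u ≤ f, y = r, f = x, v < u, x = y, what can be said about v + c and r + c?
v + c < r + c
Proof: f = x and x = y, thus f = y. y = r, so f = r. Because u ≤ f, u ≤ r. v < u, so v < r. Then v + c < r + c.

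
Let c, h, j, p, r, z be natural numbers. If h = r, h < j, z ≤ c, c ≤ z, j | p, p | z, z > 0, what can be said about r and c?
r < c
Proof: Since h = r and h < j, r < j. z ≤ c and c ≤ z, thus z = c. j | p and p | z, therefore j | z. z > 0, so j ≤ z. Since z = c, j ≤ c. r < j, so r < c.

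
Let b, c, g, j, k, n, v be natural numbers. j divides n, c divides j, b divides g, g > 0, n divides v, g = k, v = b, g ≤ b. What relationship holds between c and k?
c divides k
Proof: b divides g and g > 0, hence b ≤ g. g ≤ b, so b = g. Since g = k, b = k. c divides j and j divides n, so c divides n. v = b and n divides v, thus n divides b. From c divides n, c divides b. b = k, so c divides k.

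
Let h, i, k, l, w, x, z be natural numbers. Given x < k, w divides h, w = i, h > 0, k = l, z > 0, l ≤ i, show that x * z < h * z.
k = l and x < k, thus x < l. Since l ≤ i, x < i. w divides h and h > 0, thus w ≤ h. w = i, so i ≤ h. x < i, so x < h. Combining with z > 0, by multiplying by a positive, x * z < h * z.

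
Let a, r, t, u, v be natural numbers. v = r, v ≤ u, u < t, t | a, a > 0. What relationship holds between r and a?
r < a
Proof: v ≤ u and u < t, so v < t. Because v = r, r < t. From t | a and a > 0, t ≤ a. Since r < t, r < a.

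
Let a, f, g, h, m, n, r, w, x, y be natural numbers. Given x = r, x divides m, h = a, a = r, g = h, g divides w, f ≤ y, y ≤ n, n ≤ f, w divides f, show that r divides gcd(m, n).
Because x = r and x divides m, r divides m. Because h = a and a = r, h = r. g = h and g divides w, so h divides w. From f ≤ y and y ≤ n, f ≤ n. Since n ≤ f, f = n. From w divides f, w divides n. Since h divides w, h divides n. Since h = r, r divides n. Since r divides m, r divides gcd(m, n).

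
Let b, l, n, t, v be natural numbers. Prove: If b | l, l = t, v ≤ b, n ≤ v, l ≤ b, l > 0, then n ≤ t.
b | l and l > 0, therefore b ≤ l. Since l ≤ b, b = l. Since l = t, b = t. n ≤ v and v ≤ b, therefore n ≤ b. b = t, so n ≤ t.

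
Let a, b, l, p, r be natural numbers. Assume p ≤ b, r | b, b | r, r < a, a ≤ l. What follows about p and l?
p < l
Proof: r | b and b | r, thus r = b. Since r < a, b < a. Because a ≤ l, b < l. p ≤ b, so p < l.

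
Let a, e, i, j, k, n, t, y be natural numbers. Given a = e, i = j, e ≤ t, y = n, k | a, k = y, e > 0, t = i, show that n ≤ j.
k = y and y = n, so k = n. k | a, so n | a. a = e, so n | e. From e > 0, n ≤ e. Because t = i and i = j, t = j. e ≤ t, so e ≤ j. n ≤ e, so n ≤ j.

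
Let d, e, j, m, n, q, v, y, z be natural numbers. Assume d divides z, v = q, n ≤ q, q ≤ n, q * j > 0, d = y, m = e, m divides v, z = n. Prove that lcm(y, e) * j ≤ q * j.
Because n ≤ q and q ≤ n, n = q. Since z = n, z = q. d = y and d divides z, hence y divides z. Since z = q, y divides q. Since m = e and m divides v, e divides v. Since v = q, e divides q. y divides q, so lcm(y, e) divides q. Then lcm(y, e) * j divides q * j. Since q * j > 0, lcm(y, e) * j ≤ q * j.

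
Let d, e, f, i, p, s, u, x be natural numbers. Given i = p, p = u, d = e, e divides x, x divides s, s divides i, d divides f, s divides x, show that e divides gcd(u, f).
Since i = p and p = u, i = u. Because s divides x and x divides s, s = x. From s divides i, x divides i. Since e divides x, e divides i. Since i = u, e divides u. d = e and d divides f, thus e divides f. e divides u, so e divides gcd(u, f).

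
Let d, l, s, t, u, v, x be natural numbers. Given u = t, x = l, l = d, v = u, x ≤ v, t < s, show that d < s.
x = l and l = d, therefore x = d. v = u and x ≤ v, so x ≤ u. From x = d, d ≤ u. Since u = t, d ≤ t. Since t < s, d < s.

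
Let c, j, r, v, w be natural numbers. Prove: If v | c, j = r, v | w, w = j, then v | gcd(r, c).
From w = j and j = r, w = r. v | w, so v | r. Because v | c, v | gcd(r, c).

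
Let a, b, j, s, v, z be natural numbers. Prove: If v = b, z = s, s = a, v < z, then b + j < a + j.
z = s and s = a, so z = a. v < z, so v < a. Since v = b, b < a. Then b + j < a + j.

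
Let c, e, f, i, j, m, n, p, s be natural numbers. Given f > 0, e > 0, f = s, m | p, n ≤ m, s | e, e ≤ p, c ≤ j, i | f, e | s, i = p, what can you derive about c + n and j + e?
c + n ≤ j + e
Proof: From s | e and e | s, s = e. Since f = s, f = e. i = p and i | f, so p | f. f > 0, so p ≤ f. f = e, so p ≤ e. e ≤ p, so p = e. m | p, so m | e. Since e > 0, m ≤ e. Since n ≤ m, n ≤ e. c ≤ j, so c + n ≤ j + e.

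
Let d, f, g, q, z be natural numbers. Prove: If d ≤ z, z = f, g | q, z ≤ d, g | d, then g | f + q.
d ≤ z and z ≤ d, so d = z. z = f, so d = f. Since g | d, g | f. g | q, so g | f + q.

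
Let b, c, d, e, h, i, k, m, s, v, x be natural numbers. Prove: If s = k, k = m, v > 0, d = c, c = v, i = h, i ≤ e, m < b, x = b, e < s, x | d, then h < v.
s = k and k = m, so s = m. Because i = h and i ≤ e, h ≤ e. e < s, so h < s. s = m, so h < m. m < b, so h < b. Since d = c and c = v, d = v. Since x | d, x | v. Since v > 0, x ≤ v. x = b, so b ≤ v. Since h < b, h < v.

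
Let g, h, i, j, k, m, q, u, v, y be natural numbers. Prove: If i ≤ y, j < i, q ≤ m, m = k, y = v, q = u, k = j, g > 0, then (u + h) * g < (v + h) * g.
m = k and k = j, hence m = j. Since q = u and q ≤ m, u ≤ m. Since m = j, u ≤ j. From y = v and i ≤ y, i ≤ v. Because j < i, j < v. Since u ≤ j, u < v. Then u + h < v + h. g > 0, so (u + h) * g < (v + h) * g.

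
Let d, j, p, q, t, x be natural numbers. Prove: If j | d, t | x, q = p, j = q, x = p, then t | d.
x = p and t | x, hence t | p. From j = q and q = p, j = p. From j | d, p | d. Because t | p, t | d.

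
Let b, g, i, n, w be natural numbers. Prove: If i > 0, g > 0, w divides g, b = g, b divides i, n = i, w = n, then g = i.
Since b divides i and i > 0, b ≤ i. b = g, so g ≤ i. w = n and n = i, so w = i. w divides g, so i divides g. Since g > 0, i ≤ g. g ≤ i, so g = i.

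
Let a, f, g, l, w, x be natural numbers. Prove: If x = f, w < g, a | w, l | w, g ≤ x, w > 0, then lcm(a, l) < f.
a | w and l | w, therefore lcm(a, l) | w. Since w > 0, lcm(a, l) ≤ w. From w < g, lcm(a, l) < g. x = f and g ≤ x, therefore g ≤ f. Since lcm(a, l) < g, lcm(a, l) < f.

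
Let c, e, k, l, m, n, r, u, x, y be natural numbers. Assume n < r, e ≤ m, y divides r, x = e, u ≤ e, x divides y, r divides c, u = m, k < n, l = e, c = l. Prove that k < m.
Because c = l and l = e, c = e. Since r divides c, r divides e. x = e and x divides y, hence e divides y. Since y divides r, e divides r. r divides e, so r = e. Since u = m and u ≤ e, m ≤ e. Since e ≤ m, e = m. Since r = e, r = m. k < n and n < r, hence k < r. Since r = m, k < m.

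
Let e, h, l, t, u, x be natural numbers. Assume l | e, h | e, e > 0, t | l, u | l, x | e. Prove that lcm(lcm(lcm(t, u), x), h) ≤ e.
t | l and u | l, thus lcm(t, u) | l. l | e, so lcm(t, u) | e. x | e, so lcm(lcm(t, u), x) | e. From h | e, lcm(lcm(lcm(t, u), x), h) | e. Since e > 0, lcm(lcm(lcm(t, u), x), h) ≤ e.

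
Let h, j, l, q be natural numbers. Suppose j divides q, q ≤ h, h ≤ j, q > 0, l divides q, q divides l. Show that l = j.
j divides q and q > 0, so j ≤ q. From q ≤ h and h ≤ j, q ≤ j. Because j ≤ q, j = q. Because q divides l and l divides q, q = l. Because j = q, j = l. Then l = j.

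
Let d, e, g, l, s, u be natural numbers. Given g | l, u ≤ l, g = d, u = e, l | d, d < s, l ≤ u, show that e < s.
g = d and g | l, hence d | l. l | d, so d = l. l ≤ u and u ≤ l, hence l = u. Because d = l, d = u. From u = e, d = e. d < s, so e < s.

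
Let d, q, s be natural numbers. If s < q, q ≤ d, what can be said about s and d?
s < d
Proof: Because s < q and q ≤ d, by transitivity, s < d.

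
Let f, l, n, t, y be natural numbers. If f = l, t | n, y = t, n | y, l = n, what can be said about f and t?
f = t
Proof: Since f = l and l = n, f = n. y = t and n | y, therefore n | t. Since t | n, n = t. f = n, so f = t.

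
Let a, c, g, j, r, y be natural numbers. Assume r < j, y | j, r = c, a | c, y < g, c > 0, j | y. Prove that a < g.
Because a | c and c > 0, a ≤ c. Because j | y and y | j, j = y. r = c and r < j, so c < j. Since j = y, c < y. a ≤ c, so a < y. y < g, so a < g.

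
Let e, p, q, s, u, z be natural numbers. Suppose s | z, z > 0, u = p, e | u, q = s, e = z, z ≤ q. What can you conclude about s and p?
s | p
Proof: q = s and z ≤ q, so z ≤ s. s | z and z > 0, so s ≤ z. Because z ≤ s, z = s. Because u = p and e | u, e | p. e = z, so z | p. Since z = s, s | p.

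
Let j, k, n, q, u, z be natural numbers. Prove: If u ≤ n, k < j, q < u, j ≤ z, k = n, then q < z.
From k = n and k < j, n < j. u ≤ n, so u < j. Since j ≤ z, u < z. q < u, so q < z.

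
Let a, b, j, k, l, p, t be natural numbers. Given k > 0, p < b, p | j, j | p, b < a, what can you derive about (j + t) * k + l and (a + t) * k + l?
(j + t) * k + l < (a + t) * k + l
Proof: Because p | j and j | p, p = j. p < b, so j < b. b < a, so j < a. Then j + t < a + t. Since k > 0, (j + t) * k < (a + t) * k. Then (j + t) * k + l < (a + t) * k + l.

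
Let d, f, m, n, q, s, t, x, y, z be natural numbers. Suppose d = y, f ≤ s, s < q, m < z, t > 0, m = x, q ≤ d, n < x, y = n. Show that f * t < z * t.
d = y and q ≤ d, hence q ≤ y. Since s < q, s < y. y = n, so s < n. f ≤ s, so f < n. Since m = x and m < z, x < z. Since n < x, n < z. f < n, so f < z. Combined with t > 0, by multiplying by a positive, f * t < z * t.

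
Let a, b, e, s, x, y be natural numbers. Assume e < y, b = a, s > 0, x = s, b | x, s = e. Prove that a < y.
x = s and b | x, therefore b | s. b = a, so a | s. Since s > 0, a ≤ s. s = e, so a ≤ e. Because e < y, a < y.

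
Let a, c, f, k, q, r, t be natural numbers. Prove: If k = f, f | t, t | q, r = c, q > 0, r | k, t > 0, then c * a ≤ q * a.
From r = c and r | k, c | k. k = f, so c | f. Since f | t, c | t. t > 0, so c ≤ t. t | q and q > 0, hence t ≤ q. c ≤ t, so c ≤ q. Then c * a ≤ q * a.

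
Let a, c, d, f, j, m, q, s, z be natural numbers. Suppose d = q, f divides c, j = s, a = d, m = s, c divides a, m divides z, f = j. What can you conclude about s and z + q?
s divides z + q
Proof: From m = s and m divides z, s divides z. f = j and j = s, hence f = s. Since f divides c and c divides a, f divides a. Because a = d, f divides d. d = q, so f divides q. Since f = s, s divides q. Because s divides z, s divides z + q.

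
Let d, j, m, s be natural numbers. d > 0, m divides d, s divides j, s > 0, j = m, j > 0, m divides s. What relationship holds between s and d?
s ≤ d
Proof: m divides s and s > 0, hence m ≤ s. Since s divides j and j > 0, s ≤ j. j = m, so s ≤ m. Since m ≤ s, m = s. Because m divides d and d > 0, m ≤ d. m = s, so s ≤ d.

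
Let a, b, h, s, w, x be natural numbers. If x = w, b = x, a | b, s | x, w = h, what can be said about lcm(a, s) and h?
lcm(a, s) | h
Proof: x = w and w = h, hence x = h. b = x and a | b, thus a | x. s | x, so lcm(a, s) | x. x = h, so lcm(a, s) | h.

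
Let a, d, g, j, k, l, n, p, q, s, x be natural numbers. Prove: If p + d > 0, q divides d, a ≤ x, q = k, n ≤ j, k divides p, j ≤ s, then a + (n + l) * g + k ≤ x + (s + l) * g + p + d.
n ≤ j and j ≤ s, therefore n ≤ s. Then n + l ≤ s + l. By multiplying by a non-negative, (n + l) * g ≤ (s + l) * g. Since q = k and q divides d, k divides d. Since k divides p, k divides p + d. p + d > 0, so k ≤ p + d. From (n + l) * g ≤ (s + l) * g, (n + l) * g + k ≤ (s + l) * g + p + d. Since a ≤ x, a + (n + l) * g + k ≤ x + (s + l) * g + p + d.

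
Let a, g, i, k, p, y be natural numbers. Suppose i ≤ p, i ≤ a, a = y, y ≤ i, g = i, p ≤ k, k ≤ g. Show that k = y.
a = y and i ≤ a, hence i ≤ y. y ≤ i, so y = i. i ≤ p and p ≤ k, thus i ≤ k. g = i and k ≤ g, hence k ≤ i. i ≤ k, so i = k. Since y = i, y = k. Then k = y.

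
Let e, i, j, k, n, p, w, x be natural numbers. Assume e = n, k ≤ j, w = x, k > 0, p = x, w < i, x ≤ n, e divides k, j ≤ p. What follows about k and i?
k < i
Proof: e divides k and k > 0, therefore e ≤ k. Because e = n, n ≤ k. x ≤ n, so x ≤ k. Since k ≤ j and j ≤ p, k ≤ p. Since p = x, k ≤ x. Since x ≤ k, x = k. w = x, so w = k. From w < i, k < i.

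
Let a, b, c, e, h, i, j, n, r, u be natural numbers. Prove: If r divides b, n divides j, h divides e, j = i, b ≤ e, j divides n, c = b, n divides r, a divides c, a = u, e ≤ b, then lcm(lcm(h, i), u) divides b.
e ≤ b and b ≤ e, hence e = b. h divides e, so h divides b. n divides j and j divides n, so n = j. Because j = i, n = i. Because n divides r and r divides b, n divides b. Since n = i, i divides b. h divides b, so lcm(h, i) divides b. c = b and a divides c, so a divides b. From a = u, u divides b. lcm(h, i) divides b, so lcm(lcm(h, i), u) divides b.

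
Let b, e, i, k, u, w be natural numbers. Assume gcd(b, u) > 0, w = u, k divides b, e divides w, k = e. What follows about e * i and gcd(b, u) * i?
e * i ≤ gcd(b, u) * i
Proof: k = e and k divides b, hence e divides b. From w = u and e divides w, e divides u. Since e divides b, e divides gcd(b, u). Because gcd(b, u) > 0, e ≤ gcd(b, u). By multiplying by a non-negative, e * i ≤ gcd(b, u) * i.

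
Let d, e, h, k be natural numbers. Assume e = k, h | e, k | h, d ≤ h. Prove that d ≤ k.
Because e = k and h | e, h | k. Since k | h, h = k. Since d ≤ h, d ≤ k.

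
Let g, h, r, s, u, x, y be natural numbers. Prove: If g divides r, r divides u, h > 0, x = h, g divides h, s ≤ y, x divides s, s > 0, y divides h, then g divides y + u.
Because x = h and x divides s, h divides s. Since s > 0, h ≤ s. Since s ≤ y, h ≤ y. y divides h and h > 0, so y ≤ h. Since h ≤ y, h = y. g divides h, so g divides y. g divides r and r divides u, thus g divides u. Because g divides y, g divides y + u.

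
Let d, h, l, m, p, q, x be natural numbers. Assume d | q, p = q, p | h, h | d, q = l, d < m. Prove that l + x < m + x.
Because p | h and h | d, p | d. p = q, so q | d. Since d | q, d = q. Since q = l, d = l. Since d < m, l < m. Then l + x < m + x.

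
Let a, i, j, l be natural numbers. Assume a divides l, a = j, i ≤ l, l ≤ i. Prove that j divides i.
l ≤ i and i ≤ l, hence l = i. Since a = j and a divides l, j divides l. l = i, so j divides i.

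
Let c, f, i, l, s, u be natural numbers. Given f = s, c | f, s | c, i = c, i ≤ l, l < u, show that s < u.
f = s and c | f, hence c | s. Since s | c, c = s. i = c and i ≤ l, so c ≤ l. Since l < u, c < u. Since c = s, s < u.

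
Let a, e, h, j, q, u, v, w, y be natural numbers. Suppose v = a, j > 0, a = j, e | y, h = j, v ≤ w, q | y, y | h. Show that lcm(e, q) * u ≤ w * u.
e | y and q | y, so lcm(e, q) | y. y | h, so lcm(e, q) | h. Since h = j, lcm(e, q) | j. Because j > 0, lcm(e, q) ≤ j. v = a and a = j, thus v = j. v ≤ w, so j ≤ w. lcm(e, q) ≤ j, so lcm(e, q) ≤ w. Then lcm(e, q) * u ≤ w * u.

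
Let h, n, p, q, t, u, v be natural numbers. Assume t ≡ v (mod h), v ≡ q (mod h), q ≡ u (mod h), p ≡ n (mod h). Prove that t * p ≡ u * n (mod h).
t ≡ v (mod h) and v ≡ q (mod h), hence t ≡ q (mod h). q ≡ u (mod h), so t ≡ u (mod h). Since p ≡ n (mod h), by multiplying congruences, t * p ≡ u * n (mod h).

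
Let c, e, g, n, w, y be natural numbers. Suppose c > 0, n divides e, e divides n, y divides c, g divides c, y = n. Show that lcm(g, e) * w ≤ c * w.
Since n divides e and e divides n, n = e. y = n, so y = e. Since y divides c, e divides c. g divides c, so lcm(g, e) divides c. c > 0, so lcm(g, e) ≤ c. By multiplying by a non-negative, lcm(g, e) * w ≤ c * w.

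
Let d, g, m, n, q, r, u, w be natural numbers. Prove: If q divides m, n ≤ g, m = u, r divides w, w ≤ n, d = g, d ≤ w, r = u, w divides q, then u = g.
r = u and r divides w, thus u divides w. m = u and q divides m, so q divides u. w divides q, so w divides u. u divides w, so u = w. Since w ≤ n and n ≤ g, w ≤ g. d = g and d ≤ w, therefore g ≤ w. w ≤ g, so w = g. Since u = w, u = g.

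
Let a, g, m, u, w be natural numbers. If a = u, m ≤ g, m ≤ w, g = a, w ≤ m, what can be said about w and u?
w ≤ u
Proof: Since m ≤ w and w ≤ m, m = w. g = a and m ≤ g, thus m ≤ a. a = u, so m ≤ u. Since m = w, w ≤ u.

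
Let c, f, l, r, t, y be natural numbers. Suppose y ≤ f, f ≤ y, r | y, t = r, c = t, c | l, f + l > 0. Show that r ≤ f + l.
From y ≤ f and f ≤ y, y = f. Since r | y, r | f. Since c = t and c | l, t | l. t = r, so r | l. r | f, so r | f + l. f + l > 0, so r ≤ f + l.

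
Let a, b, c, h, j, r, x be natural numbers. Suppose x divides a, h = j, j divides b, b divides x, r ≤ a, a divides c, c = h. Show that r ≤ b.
From c = h and h = j, c = j. Since a divides c, a divides j. j divides b, so a divides b. From b divides x and x divides a, b divides a. a divides b, so a = b. Since r ≤ a, r ≤ b.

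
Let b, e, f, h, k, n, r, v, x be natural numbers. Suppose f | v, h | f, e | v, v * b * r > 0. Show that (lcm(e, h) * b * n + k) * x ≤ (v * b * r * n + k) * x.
h | f and f | v, thus h | v. Since e | v, lcm(e, h) | v. Then lcm(e, h) * b | v * b. Then lcm(e, h) * b | v * b * r. v * b * r > 0, so lcm(e, h) * b ≤ v * b * r. Then lcm(e, h) * b * n ≤ v * b * r * n. Then lcm(e, h) * b * n + k ≤ v * b * r * n + k. Then (lcm(e, h) * b * n + k) * x ≤ (v * b * r * n + k) * x.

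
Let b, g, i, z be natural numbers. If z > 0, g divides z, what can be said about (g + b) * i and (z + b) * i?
(g + b) * i ≤ (z + b) * i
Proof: g divides z and z > 0, so g ≤ z. Then g + b ≤ z + b. By multiplying by a non-negative, (g + b) * i ≤ (z + b) * i.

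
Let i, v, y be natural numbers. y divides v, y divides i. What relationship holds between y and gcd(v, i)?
y divides gcd(v, i)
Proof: y divides v and y divides i. Because common divisors divide the gcd, y divides gcd(v, i).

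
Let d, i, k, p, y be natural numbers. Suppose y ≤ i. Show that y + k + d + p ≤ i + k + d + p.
y ≤ i, so y + k ≤ i + k. Then y + k + d ≤ i + k + d. Then y + k + d + p ≤ i + k + d + p.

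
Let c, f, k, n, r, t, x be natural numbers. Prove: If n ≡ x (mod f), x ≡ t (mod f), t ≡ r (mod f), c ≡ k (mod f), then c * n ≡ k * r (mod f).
Because n ≡ x (mod f) and x ≡ t (mod f), n ≡ t (mod f). Since t ≡ r (mod f), n ≡ r (mod f). Combining with c ≡ k (mod f), by multiplying congruences, c * n ≡ k * r (mod f).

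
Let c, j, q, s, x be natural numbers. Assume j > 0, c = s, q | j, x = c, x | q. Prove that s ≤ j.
x | q and q | j, so x | j. x = c, so c | j. j > 0, so c ≤ j. c = s, so s ≤ j.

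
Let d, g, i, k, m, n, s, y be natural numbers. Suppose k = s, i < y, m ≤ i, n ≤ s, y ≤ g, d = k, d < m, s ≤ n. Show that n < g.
From d = k and k = s, d = s. From s ≤ n and n ≤ s, s = n. d = s, so d = n. d < m, so n < m. Because i < y and y ≤ g, i < g. Because m ≤ i, m < g. n < m, so n < g.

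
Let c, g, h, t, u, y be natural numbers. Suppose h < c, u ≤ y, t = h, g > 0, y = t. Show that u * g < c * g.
Because y = t and t = h, y = h. Since u ≤ y, u ≤ h. h < c, so u < c. Using g > 0 and multiplying by a positive, u * g < c * g.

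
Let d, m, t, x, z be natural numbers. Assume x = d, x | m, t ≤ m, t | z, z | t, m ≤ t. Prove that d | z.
m ≤ t and t ≤ m, therefore m = t. t | z and z | t, so t = z. Since m = t, m = z. x = d and x | m, therefore d | m. m = z, so d | z.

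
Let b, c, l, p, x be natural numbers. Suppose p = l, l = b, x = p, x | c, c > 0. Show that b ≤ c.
p = l and l = b, thus p = b. x = p and x | c, so p | c. Since c > 0, p ≤ c. Since p = b, b ≤ c.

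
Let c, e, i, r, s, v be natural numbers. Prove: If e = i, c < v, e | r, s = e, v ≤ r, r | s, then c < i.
Since s = e and r | s, r | e. Since e | r, r = e. e = i, so r = i. Since c < v and v ≤ r, c < r. r = i, so c < i.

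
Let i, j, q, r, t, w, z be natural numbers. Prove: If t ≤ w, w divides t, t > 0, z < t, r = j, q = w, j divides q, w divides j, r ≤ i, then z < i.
w divides t and t > 0, so w ≤ t. Since t ≤ w, t = w. z < t, so z < w. From q = w and j divides q, j divides w. Since w divides j, j = w. Since r = j, r = w. From r ≤ i, w ≤ i. Since z < w, z < i.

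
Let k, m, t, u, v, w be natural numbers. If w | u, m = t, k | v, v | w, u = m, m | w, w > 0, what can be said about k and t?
k ≤ t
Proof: Since u = m and w | u, w | m. Since m | w, w = m. Since m = t, w = t. Because k | v and v | w, k | w. w > 0, so k ≤ w. w = t, so k ≤ t.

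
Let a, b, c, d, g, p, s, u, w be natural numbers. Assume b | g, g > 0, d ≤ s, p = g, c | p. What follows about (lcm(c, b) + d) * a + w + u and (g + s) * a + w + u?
(lcm(c, b) + d) * a + w + u ≤ (g + s) * a + w + u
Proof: Since p = g and c | p, c | g. b | g, so lcm(c, b) | g. g > 0, so lcm(c, b) ≤ g. d ≤ s, so lcm(c, b) + d ≤ g + s. Then (lcm(c, b) + d) * a ≤ (g + s) * a. Then (lcm(c, b) + d) * a + w ≤ (g + s) * a + w. Then (lcm(c, b) + d) * a + w + u ≤ (g + s) * a + w + u.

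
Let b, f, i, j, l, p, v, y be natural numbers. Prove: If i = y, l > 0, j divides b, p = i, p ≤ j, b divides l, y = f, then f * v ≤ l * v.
p = i and i = y, therefore p = y. Since y = f, p = f. From j divides b and b divides l, j divides l. From l > 0, j ≤ l. p ≤ j, so p ≤ l. p = f, so f ≤ l. By multiplying by a non-negative, f * v ≤ l * v.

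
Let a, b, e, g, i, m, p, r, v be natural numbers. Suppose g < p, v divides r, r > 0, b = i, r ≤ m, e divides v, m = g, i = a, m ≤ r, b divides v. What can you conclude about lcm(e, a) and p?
lcm(e, a) < p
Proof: r ≤ m and m ≤ r, so r = m. m = g, so r = g. From b = i and b divides v, i divides v. Since i = a, a divides v. Since e divides v, lcm(e, a) divides v. v divides r, so lcm(e, a) divides r. Because r > 0, lcm(e, a) ≤ r. r = g, so lcm(e, a) ≤ g. g < p, so lcm(e, a) < p.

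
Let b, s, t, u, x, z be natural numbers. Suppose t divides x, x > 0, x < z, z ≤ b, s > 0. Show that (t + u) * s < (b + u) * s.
t divides x and x > 0, therefore t ≤ x. x < z and z ≤ b, therefore x < b. Because t ≤ x, t < b. Then t + u < b + u. Since s > 0, by multiplying by a positive, (t + u) * s < (b + u) * s.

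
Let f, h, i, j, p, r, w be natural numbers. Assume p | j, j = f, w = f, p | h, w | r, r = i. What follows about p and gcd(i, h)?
p | gcd(i, h)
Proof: Because j = f and p | j, p | f. w = f and w | r, thus f | r. Since p | f, p | r. Since r = i, p | i. Since p | h, p | gcd(i, h).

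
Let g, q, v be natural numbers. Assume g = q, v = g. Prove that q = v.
Because v = g and g = q, v = q. Then q = v.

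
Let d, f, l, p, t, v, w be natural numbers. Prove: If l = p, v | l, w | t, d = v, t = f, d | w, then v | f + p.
d = v and d | w, hence v | w. From w | t, v | t. t = f, so v | f. l = p and v | l, thus v | p. Since v | f, v | f + p.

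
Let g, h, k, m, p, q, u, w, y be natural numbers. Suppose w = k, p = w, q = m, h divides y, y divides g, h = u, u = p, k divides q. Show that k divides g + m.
From u = p and p = w, u = w. From w = k, u = k. Because h = u and h divides y, u divides y. Since u = k, k divides y. Since y divides g, k divides g. q = m and k divides q, hence k divides m. k divides g, so k divides g + m.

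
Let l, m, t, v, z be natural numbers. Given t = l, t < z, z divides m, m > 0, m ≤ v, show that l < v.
From t = l and t < z, l < z. z divides m and m > 0, thus z ≤ m. l < z, so l < m. m ≤ v, so l < v.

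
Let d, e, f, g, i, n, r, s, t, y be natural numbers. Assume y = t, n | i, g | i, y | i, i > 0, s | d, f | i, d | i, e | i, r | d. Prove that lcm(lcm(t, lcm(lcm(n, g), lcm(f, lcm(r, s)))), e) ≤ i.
From y = t and y | i, t | i. n | i and g | i, thus lcm(n, g) | i. r | d and s | d, therefore lcm(r, s) | d. Since d | i, lcm(r, s) | i. f | i, so lcm(f, lcm(r, s)) | i. Since lcm(n, g) | i, lcm(lcm(n, g), lcm(f, lcm(r, s))) | i. t | i, so lcm(t, lcm(lcm(n, g), lcm(f, lcm(r, s)))) | i. From e | i, lcm(lcm(t, lcm(lcm(n, g), lcm(f, lcm(r, s)))), e) | i. i > 0, so lcm(lcm(t, lcm(lcm(n, g), lcm(f, lcm(r, s)))), e) ≤ i.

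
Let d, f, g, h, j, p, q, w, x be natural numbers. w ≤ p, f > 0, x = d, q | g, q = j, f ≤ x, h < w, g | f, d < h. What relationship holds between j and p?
j < p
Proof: q | g and g | f, so q | f. Since f > 0, q ≤ f. From x = d and f ≤ x, f ≤ d. d < h, so f < h. h < w, so f < w. Since q ≤ f, q < w. Since q = j, j < w. Because w ≤ p, j < p.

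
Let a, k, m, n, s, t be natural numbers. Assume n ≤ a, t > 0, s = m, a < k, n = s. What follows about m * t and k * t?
m * t < k * t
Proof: n = s and s = m, hence n = m. n ≤ a and a < k, therefore n < k. n = m, so m < k. Since t > 0, by multiplying by a positive, m * t < k * t.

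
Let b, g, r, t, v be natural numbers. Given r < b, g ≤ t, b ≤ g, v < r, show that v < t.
From v < r and r < b, v < b. b ≤ g and g ≤ t, so b ≤ t. v < b, so v < t.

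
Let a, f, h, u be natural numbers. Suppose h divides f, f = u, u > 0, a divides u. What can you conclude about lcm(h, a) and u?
lcm(h, a) ≤ u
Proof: f = u and h divides f, thus h divides u. a divides u, so lcm(h, a) divides u. Since u > 0, lcm(h, a) ≤ u.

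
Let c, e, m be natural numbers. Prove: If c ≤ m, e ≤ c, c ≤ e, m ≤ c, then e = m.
Since e ≤ c and c ≤ e, e = c. From c ≤ m and m ≤ c, c = m. e = c, so e = m.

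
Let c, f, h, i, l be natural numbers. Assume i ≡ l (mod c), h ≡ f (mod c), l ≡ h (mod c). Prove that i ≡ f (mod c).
i ≡ l (mod c) and l ≡ h (mod c), thus i ≡ h (mod c). h ≡ f (mod c), so i ≡ f (mod c).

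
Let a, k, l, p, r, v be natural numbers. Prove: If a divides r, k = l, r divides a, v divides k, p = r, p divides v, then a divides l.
Since r divides a and a divides r, r = a. Because p = r, p = a. k = l and v divides k, so v divides l. p divides v, so p divides l. p = a, so a divides l.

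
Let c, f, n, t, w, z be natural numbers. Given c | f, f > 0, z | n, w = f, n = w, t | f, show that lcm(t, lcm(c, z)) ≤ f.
From n = w and w = f, n = f. Since z | n, z | f. c | f, so lcm(c, z) | f. t | f, so lcm(t, lcm(c, z)) | f. f > 0, so lcm(t, lcm(c, z)) ≤ f.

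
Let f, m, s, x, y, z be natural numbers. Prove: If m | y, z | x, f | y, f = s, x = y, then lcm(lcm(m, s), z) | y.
Because f = s and f | y, s | y. m | y, so lcm(m, s) | y. x = y and z | x, so z | y. Since lcm(m, s) | y, lcm(lcm(m, s), z) | y.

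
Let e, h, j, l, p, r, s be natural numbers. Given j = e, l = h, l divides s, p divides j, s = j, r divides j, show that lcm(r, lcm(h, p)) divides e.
s = j and l divides s, so l divides j. Since l = h, h divides j. Since p divides j, lcm(h, p) divides j. Since r divides j, lcm(r, lcm(h, p)) divides j. Since j = e, lcm(r, lcm(h, p)) divides e.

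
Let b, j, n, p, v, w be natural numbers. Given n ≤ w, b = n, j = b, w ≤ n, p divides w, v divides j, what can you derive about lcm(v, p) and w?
lcm(v, p) divides w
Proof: n ≤ w and w ≤ n, therefore n = w. j = b and b = n, so j = n. v divides j, so v divides n. n = w, so v divides w. p divides w, so lcm(v, p) divides w.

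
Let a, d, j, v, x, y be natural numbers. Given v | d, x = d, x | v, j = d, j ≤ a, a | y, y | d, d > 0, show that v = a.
x = d and x | v, so d | v. Since v | d, v = d. Because j = d and j ≤ a, d ≤ a. a | y and y | d, so a | d. From d > 0, a ≤ d. Since d ≤ a, d = a. Since v = d, v = a.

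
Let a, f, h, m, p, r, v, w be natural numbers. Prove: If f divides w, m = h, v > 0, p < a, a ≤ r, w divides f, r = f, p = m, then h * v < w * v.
Because f divides w and w divides f, f = w. From p = m and m = h, p = h. Since p < a, h < a. r = f and a ≤ r, therefore a ≤ f. Since h < a, h < f. f = w, so h < w. Since v > 0, by multiplying by a positive, h * v < w * v.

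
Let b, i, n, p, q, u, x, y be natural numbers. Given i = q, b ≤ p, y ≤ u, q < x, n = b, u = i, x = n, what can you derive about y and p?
y < p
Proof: u = i and y ≤ u, therefore y ≤ i. Since i = q, y ≤ q. x = n and q < x, therefore q < n. y ≤ q, so y < n. n = b, so y < b. Since b ≤ p, y < p.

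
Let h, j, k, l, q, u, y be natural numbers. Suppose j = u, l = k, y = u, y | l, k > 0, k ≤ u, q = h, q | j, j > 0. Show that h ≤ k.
From y = u and y | l, u | l. Since l = k, u | k. k > 0, so u ≤ k. k ≤ u, so u = k. Since j = u, j = k. q | j and j > 0, therefore q ≤ j. Since q = h, h ≤ j. Since j = k, h ≤ k.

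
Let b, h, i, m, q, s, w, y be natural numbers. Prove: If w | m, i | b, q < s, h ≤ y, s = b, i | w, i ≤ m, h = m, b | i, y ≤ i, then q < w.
b | i and i | b, therefore b = i. Since s = b, s = i. h ≤ y and y ≤ i, so h ≤ i. Since h = m, m ≤ i. i ≤ m, so m = i. Since w | m, w | i. i | w, so i = w. s = i, so s = w. q < s, so q < w.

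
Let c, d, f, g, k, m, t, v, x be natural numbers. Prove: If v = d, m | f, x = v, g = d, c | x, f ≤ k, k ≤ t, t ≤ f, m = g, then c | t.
Since f ≤ k and k ≤ t, f ≤ t. t ≤ f, so f = t. x = v and v = d, so x = d. Since c | x, c | d. Since m = g and m | f, g | f. Since g = d, d | f. Since c | d, c | f. From f = t, c | t.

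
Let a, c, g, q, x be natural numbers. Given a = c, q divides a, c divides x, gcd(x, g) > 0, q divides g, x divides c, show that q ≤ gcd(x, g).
c divides x and x divides c, therefore c = x. Since a = c, a = x. Since q divides a, q divides x. Since q divides g, q divides gcd(x, g). Since gcd(x, g) > 0, q ≤ gcd(x, g).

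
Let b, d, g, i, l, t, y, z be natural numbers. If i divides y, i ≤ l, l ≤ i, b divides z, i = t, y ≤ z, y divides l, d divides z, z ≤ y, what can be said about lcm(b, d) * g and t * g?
lcm(b, d) * g divides t * g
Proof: From z ≤ y and y ≤ z, z = y. From l ≤ i and i ≤ l, l = i. From y divides l, y divides i. Since i divides y, y = i. Since z = y, z = i. i = t, so z = t. b divides z and d divides z, therefore lcm(b, d) divides z. z = t, so lcm(b, d) divides t. Then lcm(b, d) * g divides t * g.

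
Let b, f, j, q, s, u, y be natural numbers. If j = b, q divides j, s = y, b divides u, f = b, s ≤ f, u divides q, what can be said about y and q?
y ≤ q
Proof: Since b divides u and u divides q, b divides q. j = b and q divides j, hence q divides b. Since b divides q, b = q. f = b, so f = q. s = y and s ≤ f, hence y ≤ f. Since f = q, y ≤ q.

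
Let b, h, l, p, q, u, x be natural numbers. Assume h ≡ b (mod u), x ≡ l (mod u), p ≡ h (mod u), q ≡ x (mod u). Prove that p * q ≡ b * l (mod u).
p ≡ h (mod u) and h ≡ b (mod u), therefore p ≡ b (mod u). From q ≡ x (mod u) and x ≡ l (mod u), q ≡ l (mod u). p ≡ b (mod u), so p * q ≡ b * l (mod u).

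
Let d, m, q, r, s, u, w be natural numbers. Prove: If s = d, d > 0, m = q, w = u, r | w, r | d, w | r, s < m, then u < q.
r | w and w | r, therefore r = w. w = u, so r = u. r | d, so u | d. Since d > 0, u ≤ d. m = q and s < m, thus s < q. Because s = d, d < q. u ≤ d, so u < q.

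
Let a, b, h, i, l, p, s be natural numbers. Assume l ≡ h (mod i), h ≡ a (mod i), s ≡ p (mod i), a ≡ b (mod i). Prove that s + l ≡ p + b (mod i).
From l ≡ h (mod i) and h ≡ a (mod i), l ≡ a (mod i). a ≡ b (mod i), so l ≡ b (mod i). Since s ≡ p (mod i), by adding congruences, s + l ≡ p + b (mod i).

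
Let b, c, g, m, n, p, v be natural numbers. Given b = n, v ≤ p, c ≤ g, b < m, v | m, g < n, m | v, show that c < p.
c ≤ g and g < n, thus c < n. Since v | m and m | v, v = m. v ≤ p, so m ≤ p. b < m, so b < p. Since b = n, n < p. c < n, so c < p.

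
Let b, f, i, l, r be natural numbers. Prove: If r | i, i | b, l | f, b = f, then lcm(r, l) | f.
From b = f and i | b, i | f. r | i, so r | f. l | f, so lcm(r, l) | f.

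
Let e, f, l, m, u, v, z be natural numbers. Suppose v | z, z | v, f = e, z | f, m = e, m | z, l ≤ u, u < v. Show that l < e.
v | z and z | v, therefore v = z. f = e and z | f, hence z | e. Because m = e and m | z, e | z. z | e, so z = e. v = z, so v = e. From l ≤ u and u < v, l < v. v = e, so l < e.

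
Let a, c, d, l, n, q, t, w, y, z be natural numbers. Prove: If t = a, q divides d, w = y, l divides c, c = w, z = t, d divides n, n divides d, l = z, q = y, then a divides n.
Since l = z and z = t, l = t. c = w and l divides c, so l divides w. From w = y, l divides y. Because d divides n and n divides d, d = n. Since q = y and q divides d, y divides d. From d = n, y divides n. l divides y, so l divides n. l = t, so t divides n. Since t = a, a divides n.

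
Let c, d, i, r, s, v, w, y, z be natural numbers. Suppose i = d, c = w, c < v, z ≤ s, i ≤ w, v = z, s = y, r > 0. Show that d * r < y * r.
c = w and c < v, so w < v. i ≤ w, so i < v. v = z, so i < z. i = d, so d < z. Because s = y and z ≤ s, z ≤ y. Since d < z, d < y. r > 0, so d * r < y * r.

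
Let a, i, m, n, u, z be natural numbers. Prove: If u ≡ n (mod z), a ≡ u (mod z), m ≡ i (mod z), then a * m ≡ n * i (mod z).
a ≡ u (mod z) and u ≡ n (mod z), so a ≡ n (mod z). m ≡ i (mod z), so a * m ≡ n * i (mod z).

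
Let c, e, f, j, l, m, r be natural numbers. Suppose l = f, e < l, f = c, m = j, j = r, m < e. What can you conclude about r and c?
r < c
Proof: Since l = f and f = c, l = c. m = j and m < e, hence j < e. e < l, so j < l. l = c, so j < c. Because j = r, r < c.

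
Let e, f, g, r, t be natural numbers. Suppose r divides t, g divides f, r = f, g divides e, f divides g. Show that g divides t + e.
Because f divides g and g divides f, f = g. Since r = f, r = g. r divides t, so g divides t. Because g divides e, g divides t + e.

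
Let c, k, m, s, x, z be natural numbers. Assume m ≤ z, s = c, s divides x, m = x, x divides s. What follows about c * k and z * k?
c * k ≤ z * k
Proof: x divides s and s divides x, hence x = s. s = c, so x = c. m = x and m ≤ z, thus x ≤ z. Since x = c, c ≤ z. By multiplying by a non-negative, c * k ≤ z * k.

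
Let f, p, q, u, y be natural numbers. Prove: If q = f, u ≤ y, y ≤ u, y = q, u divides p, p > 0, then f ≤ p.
u ≤ y and y ≤ u, thus u = y. y = q, so u = q. u divides p, so q divides p. Since p > 0, q ≤ p. q = f, so f ≤ p.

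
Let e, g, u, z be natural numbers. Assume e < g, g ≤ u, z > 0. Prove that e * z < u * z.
From e < g and g ≤ u, e < u. Since z > 0, by multiplying by a positive, e * z < u * z.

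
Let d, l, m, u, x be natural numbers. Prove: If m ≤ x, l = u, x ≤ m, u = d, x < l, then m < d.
From l = u and u = d, l = d. Because x ≤ m and m ≤ x, x = m. Because x < l, m < l. l = d, so m < d.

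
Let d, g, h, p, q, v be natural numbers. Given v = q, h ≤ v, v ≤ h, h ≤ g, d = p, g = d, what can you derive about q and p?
q ≤ p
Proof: h ≤ v and v ≤ h, hence h = v. Since v = q, h = q. Since g = d and d = p, g = p. Since h ≤ g, h ≤ p. h = q, so q ≤ p.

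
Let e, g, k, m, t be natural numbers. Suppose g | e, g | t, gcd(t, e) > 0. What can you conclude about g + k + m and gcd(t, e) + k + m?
g + k + m ≤ gcd(t, e) + k + m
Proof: g | t and g | e, hence g | gcd(t, e). Since gcd(t, e) > 0, g ≤ gcd(t, e). Then g + k ≤ gcd(t, e) + k. Then g + k + m ≤ gcd(t, e) + k + m.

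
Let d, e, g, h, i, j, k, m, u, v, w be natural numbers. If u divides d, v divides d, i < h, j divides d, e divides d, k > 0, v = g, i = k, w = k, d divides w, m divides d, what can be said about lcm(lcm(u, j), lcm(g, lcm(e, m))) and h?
lcm(lcm(u, j), lcm(g, lcm(e, m))) < h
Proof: Since u divides d and j divides d, lcm(u, j) divides d. From v = g and v divides d, g divides d. Because e divides d and m divides d, lcm(e, m) divides d. g divides d, so lcm(g, lcm(e, m)) divides d. lcm(u, j) divides d, so lcm(lcm(u, j), lcm(g, lcm(e, m))) divides d. From w = k and d divides w, d divides k. Since lcm(lcm(u, j), lcm(g, lcm(e, m))) divides d, lcm(lcm(u, j), lcm(g, lcm(e, m))) divides k. Since k > 0, lcm(lcm(u, j), lcm(g, lcm(e, m))) ≤ k. i = k and i < h, so k < h. lcm(lcm(u, j), lcm(g, lcm(e, m))) ≤ k, so lcm(lcm(u, j), lcm(g, lcm(e, m))) < h.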